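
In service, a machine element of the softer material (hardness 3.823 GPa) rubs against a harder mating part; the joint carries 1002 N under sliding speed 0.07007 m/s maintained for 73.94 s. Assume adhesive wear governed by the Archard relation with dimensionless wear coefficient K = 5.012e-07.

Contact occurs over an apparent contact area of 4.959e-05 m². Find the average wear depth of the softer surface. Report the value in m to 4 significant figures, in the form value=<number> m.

value=1.372e-08 m

Intermediate values are shown rounded. All arithmetic holds exact precision, and one last rounding to 4 significant digits.
Distance L = v·t = 0.07007 m/s × 73.94 s = 5.181 m.
Hardness H = 3.823 GPa = 3.823e+09 Pa.
Expressed in SI base units: W = 1002 N, H = 3.823e+09 Pa, K = 5.012e-07.
Wear volume V = K·W·L/H = 5.012e-07 · 1002 · 5.181 / 3.823e+09 = 6.806e-13 m³.
Average depth h = V/A = 6.806e-13 / 4.959e-05 = 1.372e-08 m.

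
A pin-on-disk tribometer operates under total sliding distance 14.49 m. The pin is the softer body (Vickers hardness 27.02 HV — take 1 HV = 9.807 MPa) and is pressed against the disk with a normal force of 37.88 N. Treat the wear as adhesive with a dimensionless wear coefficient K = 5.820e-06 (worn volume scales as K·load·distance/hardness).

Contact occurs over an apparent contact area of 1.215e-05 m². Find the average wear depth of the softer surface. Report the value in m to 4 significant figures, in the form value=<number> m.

Intermediates are displayed rounded; all working math maintains exact precision. Rounded just once, at 4 significant figures.
Convert: Hardness H = 27.02 HV × 9.807 MPa/HV = 265.0 MPa = 2.650e+08 Pa.
Expressed in SI base units: W = 37.88 N, H = 2.650e+08 Pa, K = 5.820e-06.
Worn volume V = K·W·L/H = 5.820e-06 · 37.88 · 14.49 / 2.650e+08 = 1.206e-11 m³.
Mean wear depth h = V/A = 1.206e-11 / 1.215e-05 = 9.922e-07 m.

value=9.922e-07 m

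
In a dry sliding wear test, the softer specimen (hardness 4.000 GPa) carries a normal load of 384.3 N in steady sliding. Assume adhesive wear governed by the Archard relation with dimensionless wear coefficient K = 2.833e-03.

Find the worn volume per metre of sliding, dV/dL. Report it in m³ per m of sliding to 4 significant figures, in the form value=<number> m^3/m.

Intermediates are shown rounded — the algebra carries exact precision. Rounded once at the end to four significant digits.
Hardness H = 4.000 GPa = 4.000e+09 Pa.
Working in SI base units: W = 384.3 N, H = 4.000e+09 Pa, K = 2.833e-03.
The wear rate dV/dL = K·W/H (independent of L): 2.833e-03 · 384.3 / 4.000e+09 = 2.722e-10 m³/m.

value=2.722e-10 m^3/m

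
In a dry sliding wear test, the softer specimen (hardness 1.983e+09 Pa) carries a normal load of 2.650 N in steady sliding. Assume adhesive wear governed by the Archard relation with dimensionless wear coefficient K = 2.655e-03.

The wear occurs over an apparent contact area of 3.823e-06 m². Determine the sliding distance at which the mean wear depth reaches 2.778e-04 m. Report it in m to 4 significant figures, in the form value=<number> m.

value=299.3 m

All working math holds full precision. The intermediates appear rounded; one last rounding, at four significant digits.
In SI base units, W = 2.650 N, H = 1.983e+09 Pa, K = 2.655e-03.
Volume at the limit: V_lim = h_lim·A = 2.778e-04 · 3.823e-06 = 1.062e-09 m³.
Life L = V_lim·H/(K·W) = 1.062e-09 · 1.983e+09 / (2.655e-03 · 2.650) = 299.3 m.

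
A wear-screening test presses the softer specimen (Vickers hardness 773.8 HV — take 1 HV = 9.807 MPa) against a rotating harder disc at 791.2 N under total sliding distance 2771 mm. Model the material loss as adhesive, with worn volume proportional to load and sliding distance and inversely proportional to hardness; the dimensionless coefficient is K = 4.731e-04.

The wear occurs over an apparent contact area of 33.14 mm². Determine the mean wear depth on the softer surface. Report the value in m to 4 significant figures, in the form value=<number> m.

All arithmetic maintains exact precision; intermediates are shown rounded; one final rounding to 4 significant digits.
Convert: Distance L = 2771 mm = 2.771 m.
Convert: Hardness H = 773.8 HV × 9.807 MPa/HV = 7589 MPa = 7.589e+09 Pa.
Convert: Contact area A = 33.14 mm² = 3.314e-05 m².
Restated in SI base units: W = 791.2 N, H = 7.589e+09 Pa, K = 4.731e-04.
The Archard volume V = K·W·L/H = 4.731e-04 · 791.2 · 2.771 / 7.589e+09 = 1.367e-10 m³.
Average depth h = V/A = 1.367e-10 / 3.314e-05 = 4.124e-06 m.

value=4.124e-06 m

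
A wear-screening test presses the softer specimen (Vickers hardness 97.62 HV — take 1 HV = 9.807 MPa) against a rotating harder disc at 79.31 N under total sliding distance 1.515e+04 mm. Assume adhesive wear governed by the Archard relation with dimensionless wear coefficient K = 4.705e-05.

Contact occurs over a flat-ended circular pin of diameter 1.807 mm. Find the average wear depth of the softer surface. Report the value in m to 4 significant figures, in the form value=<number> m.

value=2.303e-05 m

Intermediates are shown rounded, and each operation keeps full precision. Rounded once at the end: four significant digits.
Convert: Path length L = 1.515e+04 mm = 15.15 m.
Convert: Hardness H = 97.62 HV × 9.807 MPa/HV = 957.4 MPa = 9.574e+08 Pa.
Convert: Pin diameter d = 1.807 mm = 0.001807 m. Contact area A = π·d²/4 = π·(0.001807 m)²/4 = 2.565e-06 m².
In SI base units: W = 79.31 N, H = 9.574e+08 Pa, K = 4.705e-05.
By Archard's law, V = K·W·L/H = 4.705e-05 · 79.31 · 15.15 / 9.574e+08 = 5.905e-11 m³.
Depth h = V/A = 5.905e-11 / 2.565e-06 = 2.303e-05 m.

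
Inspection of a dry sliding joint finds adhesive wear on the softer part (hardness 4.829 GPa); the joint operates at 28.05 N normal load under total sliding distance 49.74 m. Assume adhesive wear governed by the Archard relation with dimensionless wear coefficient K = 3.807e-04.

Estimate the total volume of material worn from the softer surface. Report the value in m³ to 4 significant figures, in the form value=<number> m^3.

The computation maintains full precision; intermediate values are displayed rounded, and rounded once at the end: 4 significant figures.
Convert: Hardness H = 4.829 GPa = 4.829e+09 Pa.
In SI base units: W = 28.05 N, H = 4.829e+09 Pa, K = 3.807e-04.
Archard relation: V = K·W·L/H = 3.807e-04 · 28.05 · 49.74 / 4.829e+09 = 1.100e-10 m³.

value=1.100e-10 m^3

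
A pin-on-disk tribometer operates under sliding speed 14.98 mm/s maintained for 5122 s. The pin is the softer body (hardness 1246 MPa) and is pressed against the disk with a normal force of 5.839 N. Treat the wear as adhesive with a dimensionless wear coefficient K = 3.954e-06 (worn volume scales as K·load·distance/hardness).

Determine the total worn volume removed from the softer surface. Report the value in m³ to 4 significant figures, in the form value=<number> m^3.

The algebra runs at full float precision; the intermediates are displayed rounded, and one final rounding: 4 significant digits.
Convert: Sliding speed v = 14.98 mm/s = 0.01498 m/s. Distance L = v·t = 0.01498 m/s × 5122 s = 76.73 m.
Convert: Hardness H = 1246 MPa = 1.246e+09 Pa.
In SI base units, W = 5.839 N, H = 1.246e+09 Pa, K = 3.954e-06.
Worn volume V = K·W·L/H = 3.954e-06 · 5.839 · 76.73 / 1.246e+09 = 1.422e-12 m³.

value=1.422e-12 m^3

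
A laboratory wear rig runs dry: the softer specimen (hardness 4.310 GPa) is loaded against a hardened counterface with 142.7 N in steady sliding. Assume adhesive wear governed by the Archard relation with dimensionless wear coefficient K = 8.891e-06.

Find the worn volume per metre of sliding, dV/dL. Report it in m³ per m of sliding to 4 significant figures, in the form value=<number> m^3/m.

value=2.944e-13 m^3/m

The algebra carries full precision; intermediates appear rounded. Rounded once at the end, at 4 significant digits.
Hardness H = 4.310 GPa = 4.310e+09 Pa.
Collected in SI base units: W = 142.7 N, H = 4.310e+09 Pa, K = 8.891e-06.
Wear rate dV/dL = K·W/H — distance-free: 8.891e-06 · 142.7 / 4.310e+09 = 2.944e-13 m³/m.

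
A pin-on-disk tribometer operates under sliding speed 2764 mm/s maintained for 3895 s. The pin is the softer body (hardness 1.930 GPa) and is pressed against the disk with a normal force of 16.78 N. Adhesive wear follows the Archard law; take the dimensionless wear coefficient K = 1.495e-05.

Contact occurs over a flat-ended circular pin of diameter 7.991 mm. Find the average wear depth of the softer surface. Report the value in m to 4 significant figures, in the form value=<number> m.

Quoted intermediates are rounded. The algebra maintains full precision; rounded once at the end: 4 significant digits.
Convert: Sliding speed v = 2764 mm/s = 2.764 m/s. Path length L = v·t = 2.764 m/s × 3895 s = 1.077e+04 m.
Convert: Hardness H = 1.930 GPa = 1.930e+09 Pa.
Convert: Pin diameter d = 7.991 mm = 0.007991 m. Contact area A = π·d²/4 = π·(0.007991 m)²/4 = 5.015e-05 m².
Collected in SI base units: W = 16.78 N, H = 1.930e+09 Pa, K = 1.495e-05.
The Archard volume V = K·W·L/H = 1.495e-05 · 16.78 · 1.077e+04 / 1.930e+09 = 1.399e-09 m³.
Mean wear depth h = V/A = 1.399e-09 / 5.015e-05 = 2.790e-05 m.

value=2.790e-05 m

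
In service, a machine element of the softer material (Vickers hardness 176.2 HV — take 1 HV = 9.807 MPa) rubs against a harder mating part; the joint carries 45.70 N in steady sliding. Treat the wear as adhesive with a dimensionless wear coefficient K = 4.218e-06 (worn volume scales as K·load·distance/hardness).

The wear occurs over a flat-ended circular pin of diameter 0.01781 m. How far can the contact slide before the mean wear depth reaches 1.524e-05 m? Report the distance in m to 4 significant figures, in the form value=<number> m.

All working math carries full precision — the intermediates appear rounded. Rounded once at the end to 4 significant digits.
Hardness H = 176.2 HV × 9.807 MPa/HV = 1728 MPa = 1.728e+09 Pa.
Contact area A = π·d²/4 = π·(0.01781 m)²/4 = 2.491e-04 m².
As SI base values: W = 45.70 N, H = 1.728e+09 Pa, K = 4.218e-06.
At the depth limit, V_lim = h_lim·A = 1.524e-05 · 2.491e-04 = 3.797e-09 m³.
Life L = V_lim·H/(K·W) = 3.797e-09 · 1.728e+09 / (4.218e-06 · 45.70) = 3.403e+04 m.

value=3.403e+04 m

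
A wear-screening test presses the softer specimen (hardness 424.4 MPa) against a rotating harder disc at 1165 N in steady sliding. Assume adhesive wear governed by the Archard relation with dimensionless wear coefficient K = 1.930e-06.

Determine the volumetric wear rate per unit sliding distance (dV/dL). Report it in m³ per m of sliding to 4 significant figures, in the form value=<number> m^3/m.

Intermediate values appear rounded — all arithmetic holds exact precision, and rounded once at the end: 4 significant digits.
Convert: Hardness H = 424.4 MPa = 4.244e+08 Pa.
In SI base units: W = 1165 N, H = 4.244e+08 Pa, K = 1.930e-06.
Rate of wear dV/dL = K·W/H — distance-free: 1.930e-06 · 1165 / 4.244e+08 = 5.298e-12 m³/m.

value=5.298e-12 m^3/m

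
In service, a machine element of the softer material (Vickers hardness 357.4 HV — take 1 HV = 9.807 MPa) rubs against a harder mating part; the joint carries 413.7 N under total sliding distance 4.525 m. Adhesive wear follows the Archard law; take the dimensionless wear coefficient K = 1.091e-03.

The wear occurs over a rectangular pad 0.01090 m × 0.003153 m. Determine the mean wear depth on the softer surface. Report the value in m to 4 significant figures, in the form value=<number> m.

value=1.695e-05 m

The intermediates are shown rounded; the computation runs at full precision, and a lone final rounding to 4 significant digits.
Convert: Hardness H = 357.4 HV × 9.807 MPa/HV = 3505 MPa = 3.505e+09 Pa.
Convert: Contact area A = 0.01090 m × 0.003153 m = 3.437e-05 m².
Expressed in SI base units: W = 413.7 N, H = 3.505e+09 Pa, K = 1.091e-03.
By Archard's law, V = K·W·L/H = 1.091e-03 · 413.7 · 4.525 / 3.505e+09 = 5.827e-10 m³.
Depth of wear h = V/A = 5.827e-10 / 3.437e-05 = 1.695e-05 m.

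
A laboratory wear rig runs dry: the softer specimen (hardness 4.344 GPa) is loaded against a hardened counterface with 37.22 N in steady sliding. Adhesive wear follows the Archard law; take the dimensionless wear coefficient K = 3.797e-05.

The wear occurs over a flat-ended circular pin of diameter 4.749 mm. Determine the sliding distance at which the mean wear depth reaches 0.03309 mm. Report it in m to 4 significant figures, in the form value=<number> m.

value=1802 m

The computation carries exact precision — intermediate values appear rounded; a single final rounding, at four significant figures.
Convert: Hardness H = 4.344 GPa = 4.344e+09 Pa.
Convert: Pin diameter d = 4.749 mm = 0.004749 m. Contact area A = π·d²/4 = π·(0.004749 m)²/4 = 1.771e-05 m².
Convert: Depth limit h_lim = 0.03309 mm = 3.309e-05 m.
As SI base values: W = 37.22 N, H = 4.344e+09 Pa, K = 3.797e-05.
At the depth limit, V_lim = h_lim·A = 3.309e-05 · 1.771e-05 = 5.861e-10 m³.
Thus life L = V_lim·H/(K·W) = 5.861e-10 · 4.344e+09 / (3.797e-05 · 37.22) = 1802 m.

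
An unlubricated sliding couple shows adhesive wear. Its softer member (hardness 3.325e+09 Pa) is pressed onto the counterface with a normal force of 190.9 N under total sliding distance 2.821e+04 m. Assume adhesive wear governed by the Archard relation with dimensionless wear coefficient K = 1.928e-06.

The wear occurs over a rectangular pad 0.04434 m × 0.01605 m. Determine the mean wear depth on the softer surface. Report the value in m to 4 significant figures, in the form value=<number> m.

value=4.388e-06 m

The algebra runs at full precision — intermediates are displayed rounded — rounded once at the end: 4 significant figures.
Contact area A = 0.04434 m × 0.01605 m = 7.117e-04 m².
As SI base values: W = 190.9 N, H = 3.325e+09 Pa, K = 1.928e-06.
Apply Archard: V = K·W·L/H = 1.928e-06 · 190.9 · 2.821e+04 / 3.325e+09 = 3.123e-09 m³.
Depth of wear h = V/A = 3.123e-09 / 7.117e-04 = 4.388e-06 m.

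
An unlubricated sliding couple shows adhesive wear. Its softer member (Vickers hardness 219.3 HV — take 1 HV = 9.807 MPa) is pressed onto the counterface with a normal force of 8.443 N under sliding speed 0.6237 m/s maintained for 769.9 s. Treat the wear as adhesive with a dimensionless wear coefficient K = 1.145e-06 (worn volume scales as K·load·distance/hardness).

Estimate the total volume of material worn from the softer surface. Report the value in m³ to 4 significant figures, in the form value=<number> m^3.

value=2.158e-12 m^3

All arithmetic carries full precision; shown intermediates are rounded; one last rounding to four significant figures.
Convert: Distance covered L = v·t = 0.6237 m/s × 769.9 s = 480.2 m.
Convert: Hardness H = 219.3 HV × 9.807 MPa/HV = 2151 MPa = 2.151e+09 Pa.
Working in SI base units: W = 8.443 N, H = 2.151e+09 Pa, K = 1.145e-06.
Archard relation: V = K·W·L/H = 1.145e-06 · 8.443 · 480.2 / 2.151e+09 = 2.158e-12 m³.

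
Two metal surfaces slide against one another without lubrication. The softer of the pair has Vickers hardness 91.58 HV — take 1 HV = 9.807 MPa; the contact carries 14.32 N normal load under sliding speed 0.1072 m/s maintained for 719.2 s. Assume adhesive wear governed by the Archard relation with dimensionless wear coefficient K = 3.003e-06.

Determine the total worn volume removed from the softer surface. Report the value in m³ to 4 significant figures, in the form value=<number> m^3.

Intermediate values are printed rounded; all working math carries full precision, and rounded once at the end: 4 significant figures.
The distance L = v·t = 0.1072 m/s × 719.2 s = 77.10 m.
Hardness H = 91.58 HV × 9.807 MPa/HV = 898.1 MPa = 8.981e+08 Pa.
Working in SI base units: W = 14.32 N, H = 8.981e+08 Pa, K = 3.003e-06.
Archard volume V = K·W·L/H = 3.003e-06 · 14.32 · 77.10 / 8.981e+08 = 3.692e-12 m³.

value=3.692e-12 m^3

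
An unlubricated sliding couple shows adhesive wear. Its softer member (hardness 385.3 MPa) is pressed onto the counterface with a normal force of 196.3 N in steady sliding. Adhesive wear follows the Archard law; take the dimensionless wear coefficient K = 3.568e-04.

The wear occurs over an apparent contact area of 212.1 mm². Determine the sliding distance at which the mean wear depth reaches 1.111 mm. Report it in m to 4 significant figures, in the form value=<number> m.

value=1296 m

Intermediate values are shown rounded, and every step keeps exact precision. Rounded just once: 4 significant figures.
Hardness H = 385.3 MPa = 3.853e+08 Pa.
Contact area A = 212.1 mm² = 2.121e-04 m².
Depth limit h_lim = 1.111 mm = 0.001111 m.
Restated in SI base units: W = 196.3 N, H = 3.853e+08 Pa, K = 3.568e-04.
At the depth limit, V_lim = h_lim·A = 0.001111 · 2.121e-04 = 2.356e-07 m³.
So the life L = V_lim·H/(K·W) = 2.356e-07 · 3.853e+08 / (3.568e-04 · 196.3) = 1296 m.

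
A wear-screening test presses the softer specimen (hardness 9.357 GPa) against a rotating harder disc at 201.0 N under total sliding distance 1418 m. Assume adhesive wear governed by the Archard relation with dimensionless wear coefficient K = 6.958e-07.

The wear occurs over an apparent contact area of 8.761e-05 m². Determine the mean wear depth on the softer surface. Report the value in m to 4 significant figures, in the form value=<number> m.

value=2.419e-07 m

Shown intermediates are rounded. The computation carries exact precision. Rounded just once to four significant figures.
Hardness H = 9.357 GPa = 9.357e+09 Pa.
In SI base units: W = 201.0 N, H = 9.357e+09 Pa, K = 6.958e-07.
Archard relation: V = K·W·L/H = 6.958e-07 · 201.0 · 1418 / 9.357e+09 = 2.119e-11 m³.
Depth h = V/A = 2.119e-11 / 8.761e-05 = 2.419e-07 m.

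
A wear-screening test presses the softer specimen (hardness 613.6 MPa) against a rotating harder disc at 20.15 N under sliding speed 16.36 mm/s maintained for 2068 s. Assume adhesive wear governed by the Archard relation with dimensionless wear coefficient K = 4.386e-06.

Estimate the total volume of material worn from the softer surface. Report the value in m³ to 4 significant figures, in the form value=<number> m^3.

value=4.873e-12 m^3

Printed values are rounded, and all arithmetic carries full float precision. Rounded just once to 4 significant figures.
Convert: Sliding speed v = 16.36 mm/s = 0.01636 m/s. Distance covered L = v·t = 0.01636 m/s × 2068 s = 33.83 m.
Convert: Hardness H = 613.6 MPa = 6.136e+08 Pa.
In SI base units, W = 20.15 N, H = 6.136e+08 Pa, K = 4.386e-06.
By Archard's law, V = K·W·L/H = 4.386e-06 · 20.15 · 33.83 / 6.136e+08 = 4.873e-12 m³.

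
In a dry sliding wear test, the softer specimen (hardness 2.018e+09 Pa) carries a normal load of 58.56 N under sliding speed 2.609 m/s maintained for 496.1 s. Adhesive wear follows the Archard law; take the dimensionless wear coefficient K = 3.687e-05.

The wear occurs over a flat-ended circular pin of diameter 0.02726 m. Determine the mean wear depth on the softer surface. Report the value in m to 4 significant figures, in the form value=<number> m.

All arithmetic carries exact precision — intermediate values are displayed rounded; one final rounding: four significant figures.
Distance covered L = v·t = 2.609 m/s × 496.1 s = 1294 m.
Contact area A = π·d²/4 = π·(0.02726 m)²/4 = 5.836e-04 m².
Collected in SI base units: W = 58.56 N, H = 2.018e+09 Pa, K = 3.687e-05.
Archard volume V = K·W·L/H = 3.687e-05 · 58.56 · 1294 / 2.018e+09 = 1.385e-09 m³.
Average depth h = V/A = 1.385e-09 / 5.836e-04 = 2.373e-06 m.

value=2.373e-06 m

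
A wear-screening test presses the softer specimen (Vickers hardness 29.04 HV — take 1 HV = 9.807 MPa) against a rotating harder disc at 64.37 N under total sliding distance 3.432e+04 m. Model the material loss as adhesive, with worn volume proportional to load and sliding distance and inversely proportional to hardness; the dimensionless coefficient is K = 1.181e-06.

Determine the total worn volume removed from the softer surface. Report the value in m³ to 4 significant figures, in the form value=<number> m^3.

The computation runs at full precision — the intermediates appear rounded; a lone final rounding to 4 significant figures.
Hardness H = 29.04 HV × 9.807 MPa/HV = 284.8 MPa = 2.848e+08 Pa.
Collected in SI base units: W = 64.37 N, H = 2.848e+08 Pa, K = 1.181e-06.
By Archard's law, V = K·W·L/H = 1.181e-06 · 64.37 · 3.432e+04 / 2.848e+08 = 9.161e-09 m³.

value=9.161e-09 m^3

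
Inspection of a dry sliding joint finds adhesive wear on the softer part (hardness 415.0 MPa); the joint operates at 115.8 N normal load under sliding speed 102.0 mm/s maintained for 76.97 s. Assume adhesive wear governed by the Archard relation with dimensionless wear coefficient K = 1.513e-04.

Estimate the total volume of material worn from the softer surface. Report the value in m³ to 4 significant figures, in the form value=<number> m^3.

value=3.315e-10 m^3

Shown intermediates are rounded; every step holds exact precision; rounded once at the end: four significant figures.
Sliding speed v = 102.0 mm/s = 0.1020 m/s. Distance L = v·t = 0.1020 m/s × 76.97 s = 7.851 m.
Hardness H = 415.0 MPa = 4.150e+08 Pa.
SI base units throughout: W = 115.8 N, H = 4.150e+08 Pa, K = 1.513e-04.
Worn volume V = K·W·L/H = 1.513e-04 · 115.8 · 7.851 / 4.150e+08 = 3.315e-10 m³.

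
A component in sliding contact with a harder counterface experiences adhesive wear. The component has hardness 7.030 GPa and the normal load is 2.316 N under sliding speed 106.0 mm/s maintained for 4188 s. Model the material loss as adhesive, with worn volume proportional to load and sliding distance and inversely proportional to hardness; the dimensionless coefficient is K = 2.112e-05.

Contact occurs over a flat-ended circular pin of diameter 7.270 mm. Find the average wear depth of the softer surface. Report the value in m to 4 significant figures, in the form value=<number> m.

The computation maintains full precision — intermediates are shown rounded. Rounded once at the end, at four significant figures.
Convert: Sliding speed v = 106.0 mm/s = 0.1060 m/s. Distance covered L = v·t = 0.1060 m/s × 4188 s = 443.9 m.
Convert: Hardness H = 7.030 GPa = 7.030e+09 Pa.
Convert: Pin diameter d = 7.270 mm = 0.007270 m. Contact area A = π·d²/4 = π·(0.007270 m)²/4 = 4.151e-05 m².
Expressed in SI base units: W = 2.316 N, H = 7.030e+09 Pa, K = 2.112e-05.
Apply Archard: V = K·W·L/H = 2.112e-05 · 2.316 · 443.9 / 7.030e+09 = 3.089e-12 m³.
Mean depth h = V/A = 3.089e-12 / 4.151e-05 = 7.441e-08 m.

value=7.441e-08 m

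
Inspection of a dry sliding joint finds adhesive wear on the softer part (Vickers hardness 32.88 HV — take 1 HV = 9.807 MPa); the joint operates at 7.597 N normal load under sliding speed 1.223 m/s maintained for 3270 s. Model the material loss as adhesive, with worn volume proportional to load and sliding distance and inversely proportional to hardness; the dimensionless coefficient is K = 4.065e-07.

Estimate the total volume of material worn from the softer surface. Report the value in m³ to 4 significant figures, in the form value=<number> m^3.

The intermediates appear rounded — the algebra holds full precision; a single final rounding, at 4 significant digits.
Convert: Total distance L = v·t = 1.223 m/s × 3270 s = 3999 m.
Convert: Hardness H = 32.88 HV × 9.807 MPa/HV = 322.5 MPa = 3.225e+08 Pa.
Expressed in SI base units: W = 7.597 N, H = 3.225e+08 Pa, K = 4.065e-07.
Volume removed: V = K·W·L/H = 4.065e-07 · 7.597 · 3999 / 3.225e+08 = 3.830e-11 m³.

value=3.830e-11 m^3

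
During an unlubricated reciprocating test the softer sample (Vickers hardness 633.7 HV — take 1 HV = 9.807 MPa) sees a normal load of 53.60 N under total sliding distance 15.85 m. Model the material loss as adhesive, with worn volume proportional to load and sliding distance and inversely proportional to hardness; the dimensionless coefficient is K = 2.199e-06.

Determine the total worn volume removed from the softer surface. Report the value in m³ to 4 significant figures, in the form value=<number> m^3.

All arithmetic maintains exact precision; intermediate values are printed rounded, and a lone final rounding to 4 significant figures.
Convert: Hardness H = 633.7 HV × 9.807 MPa/HV = 6215 MPa = 6.215e+09 Pa.
In SI base units: W = 53.60 N, H = 6.215e+09 Pa, K = 2.199e-06.
Wear volume V = K·W·L/H = 2.199e-06 · 53.60 · 15.85 / 6.215e+09 = 3.006e-13 m³.

value=3.006e-13 m^3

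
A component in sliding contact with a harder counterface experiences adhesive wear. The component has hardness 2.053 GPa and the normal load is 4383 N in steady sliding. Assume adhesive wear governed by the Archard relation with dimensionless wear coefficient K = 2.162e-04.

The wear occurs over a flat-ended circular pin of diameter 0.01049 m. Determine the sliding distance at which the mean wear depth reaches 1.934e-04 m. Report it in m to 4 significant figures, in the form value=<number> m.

Intermediates are displayed rounded. All working math carries exact precision; one last rounding to 4 significant figures.
Convert: Hardness H = 2.053 GPa = 2.053e+09 Pa.
Convert: Contact area A = π·d²/4 = π·(0.01049 m)²/4 = 8.643e-05 m².
In SI base units: W = 4383 N, H = 2.053e+09 Pa, K = 2.162e-04.
Permissible volume V_lim = h_lim·A = 1.934e-04 · 8.643e-05 = 1.671e-08 m³.
Inverting, life L = V_lim·H/(K·W) = 1.671e-08 · 2.053e+09 / (2.162e-04 · 4383) = 36.21 m.

value=36.21 m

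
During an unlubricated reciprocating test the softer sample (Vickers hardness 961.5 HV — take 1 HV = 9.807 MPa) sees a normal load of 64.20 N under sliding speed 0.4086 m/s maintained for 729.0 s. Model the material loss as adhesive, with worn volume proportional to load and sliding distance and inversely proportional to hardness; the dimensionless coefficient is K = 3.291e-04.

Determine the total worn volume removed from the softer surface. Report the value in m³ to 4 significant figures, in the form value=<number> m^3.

Every step carries full float precision — the intermediates are displayed rounded. Rounded once at the end to four significant figures.
Convert: Distance covered L = v·t = 0.4086 m/s × 729.0 s = 297.9 m.
Convert: Hardness H = 961.5 HV × 9.807 MPa/HV = 9429 MPa = 9.429e+09 Pa.
Expressed in SI base units: W = 64.20 N, H = 9.429e+09 Pa, K = 3.291e-04.
Worn volume V = K·W·L/H = 3.291e-04 · 64.20 · 297.9 / 9.429e+09 = 6.674e-10 m³.

value=6.674e-10 m^3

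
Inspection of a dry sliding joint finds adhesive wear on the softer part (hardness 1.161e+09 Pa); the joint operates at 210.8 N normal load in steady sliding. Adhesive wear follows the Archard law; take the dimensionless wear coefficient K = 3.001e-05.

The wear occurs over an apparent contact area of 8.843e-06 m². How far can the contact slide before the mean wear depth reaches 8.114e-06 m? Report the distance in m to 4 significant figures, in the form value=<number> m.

Intermediates are printed rounded, and all working math holds exact precision, and rounded once at the end to 4 significant figures.
In SI base units, W = 210.8 N, H = 1.161e+09 Pa, K = 3.001e-05.
Limit volume V_lim = h_lim·A = 8.114e-06 · 8.843e-06 = 7.175e-11 m³.
Life L = V_lim·H/(K·W) = 7.175e-11 · 1.161e+09 / (3.001e-05 · 210.8) = 13.17 m.

value=13.17 m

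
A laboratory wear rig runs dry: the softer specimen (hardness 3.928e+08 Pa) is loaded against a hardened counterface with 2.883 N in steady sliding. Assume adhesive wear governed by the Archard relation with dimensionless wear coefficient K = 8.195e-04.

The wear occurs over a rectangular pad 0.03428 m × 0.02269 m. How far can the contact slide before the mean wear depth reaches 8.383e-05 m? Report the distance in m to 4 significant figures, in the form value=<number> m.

Displayed values are rounded, and every step keeps exact precision, and one final rounding to four significant figures.
Convert: Contact area A = 0.03428 m × 0.02269 m = 7.778e-04 m².
In SI base units: W = 2.883 N, H = 3.928e+08 Pa, K = 8.195e-04.
At the depth limit, V_lim = h_lim·A = 8.383e-05 · 7.778e-04 = 6.520e-08 m³.
Inverting, life L = V_lim·H/(K·W) = 6.520e-08 · 3.928e+08 / (8.195e-04 · 2.883) = 1.084e+04 m.

value=1.084e+04 m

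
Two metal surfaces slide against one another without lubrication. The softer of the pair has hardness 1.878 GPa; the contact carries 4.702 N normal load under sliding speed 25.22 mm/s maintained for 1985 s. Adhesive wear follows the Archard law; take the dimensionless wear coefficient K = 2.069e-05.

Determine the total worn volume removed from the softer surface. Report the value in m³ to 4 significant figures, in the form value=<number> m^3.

value=2.593e-12 m^3

Intermediate values appear rounded, and every step runs at exact precision, and one final rounding: four significant figures.
Sliding speed v = 25.22 mm/s = 0.02522 m/s. Distance L = v·t = 0.02522 m/s × 1985 s = 50.06 m.
Hardness H = 1.878 GPa = 1.878e+09 Pa.
In SI base units: W = 4.702 N, H = 1.878e+09 Pa, K = 2.069e-05.
Archard relation: V = K·W·L/H = 2.069e-05 · 4.702 · 50.06 / 1.878e+09 = 2.593e-12 m³.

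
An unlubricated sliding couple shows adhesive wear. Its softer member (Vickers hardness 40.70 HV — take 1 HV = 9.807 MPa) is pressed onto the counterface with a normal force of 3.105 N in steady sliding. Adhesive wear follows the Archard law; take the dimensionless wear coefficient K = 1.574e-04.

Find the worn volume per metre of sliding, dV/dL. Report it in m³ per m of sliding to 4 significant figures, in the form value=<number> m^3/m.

Printed values are rounded; every step keeps exact precision. Rounded once at the end, at four significant figures.
Hardness H = 40.70 HV × 9.807 MPa/HV = 399.1 MPa = 3.991e+08 Pa.
SI base units throughout: W = 3.105 N, H = 3.991e+08 Pa, K = 1.574e-04.
Volumetric rate dV/dL = K·W/H, so: 1.574e-04 · 3.105 / 3.991e+08 = 1.224e-12 m³/m.

value=1.224e-12 m^3/m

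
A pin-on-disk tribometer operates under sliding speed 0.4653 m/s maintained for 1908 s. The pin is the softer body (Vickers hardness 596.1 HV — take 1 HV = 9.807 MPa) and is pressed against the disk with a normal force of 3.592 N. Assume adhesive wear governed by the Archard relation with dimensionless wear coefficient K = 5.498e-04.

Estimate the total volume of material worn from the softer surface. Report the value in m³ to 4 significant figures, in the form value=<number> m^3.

The intermediates are shown rounded — each operation runs at full precision — a lone final rounding to four significant figures.
Total distance L = v·t = 0.4653 m/s × 1908 s = 887.8 m.
Hardness H = 596.1 HV × 9.807 MPa/HV = 5846 MPa = 5.846e+09 Pa.
As SI base values: W = 3.592 N, H = 5.846e+09 Pa, K = 5.498e-04.
Wear volume V = K·W·L/H = 5.498e-04 · 3.592 · 887.8 / 5.846e+09 = 2.999e-10 m³.

value=2.999e-10 m^3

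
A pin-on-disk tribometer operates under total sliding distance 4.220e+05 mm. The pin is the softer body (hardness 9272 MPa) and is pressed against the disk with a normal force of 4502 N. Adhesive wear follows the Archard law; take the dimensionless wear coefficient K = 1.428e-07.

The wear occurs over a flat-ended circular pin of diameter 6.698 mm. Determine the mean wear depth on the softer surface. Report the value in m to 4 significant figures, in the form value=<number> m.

The algebra holds full float precision; the intermediates are shown rounded — rounded just once to 4 significant figures.
Convert: Distance covered L = 4.220e+05 mm = 422.0 m.
Convert: Hardness H = 9272 MPa = 9.272e+09 Pa.
Convert: Pin diameter d = 6.698 mm = 0.006698 m. Contact area A = π·d²/4 = π·(0.006698 m)²/4 = 3.524e-05 m².
As SI base values: W = 4502 N, H = 9.272e+09 Pa, K = 1.428e-07.
Wear volume V = K·W·L/H = 1.428e-07 · 4502 · 422.0 / 9.272e+09 = 2.926e-11 m³.
Average depth h = V/A = 2.926e-11 / 3.524e-05 = 8.304e-07 m.

value=8.304e-07 m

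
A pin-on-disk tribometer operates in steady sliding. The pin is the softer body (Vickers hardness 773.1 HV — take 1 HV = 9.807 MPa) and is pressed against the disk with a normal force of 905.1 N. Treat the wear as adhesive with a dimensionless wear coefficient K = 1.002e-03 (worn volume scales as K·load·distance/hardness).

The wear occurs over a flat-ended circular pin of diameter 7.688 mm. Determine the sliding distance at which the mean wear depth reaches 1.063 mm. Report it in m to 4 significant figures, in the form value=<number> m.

value=412.5 m

Intermediate values are printed rounded — each operation runs at exact precision; a lone final rounding to four significant digits.
Convert: Hardness H = 773.1 HV × 9.807 MPa/HV = 7582 MPa = 7.582e+09 Pa.
Convert: Pin diameter d = 7.688 mm = 0.007688 m. Contact area A = π·d²/4 = π·(0.007688 m)²/4 = 4.642e-05 m².
Convert: Depth limit h_lim = 1.063 mm = 0.001063 m.
SI base units throughout: W = 905.1 N, H = 7.582e+09 Pa, K = 1.002e-03.
Limit volume V_lim = h_lim·A = 0.001063 · 4.642e-05 = 4.935e-08 m³.
Life L = V_lim·H/(K·W) = 4.935e-08 · 7.582e+09 / (1.002e-03 · 905.1) = 412.5 m.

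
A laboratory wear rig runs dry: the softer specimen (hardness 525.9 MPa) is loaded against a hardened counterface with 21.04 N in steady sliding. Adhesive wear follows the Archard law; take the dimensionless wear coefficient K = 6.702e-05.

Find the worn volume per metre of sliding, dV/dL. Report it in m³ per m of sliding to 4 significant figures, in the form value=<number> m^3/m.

value=2.681e-12 m^3/m

Intermediate values are shown rounded — all arithmetic runs at full float precision — a single final rounding, at 4 significant digits.
Hardness H = 525.9 MPa = 5.259e+08 Pa.
SI base units throughout: W = 21.04 N, H = 5.259e+08 Pa, K = 6.702e-05.
Sliding wear rate dV/dL = K·W/H — distance-free: 6.702e-05 · 21.04 / 5.259e+08 = 2.681e-12 m³/m.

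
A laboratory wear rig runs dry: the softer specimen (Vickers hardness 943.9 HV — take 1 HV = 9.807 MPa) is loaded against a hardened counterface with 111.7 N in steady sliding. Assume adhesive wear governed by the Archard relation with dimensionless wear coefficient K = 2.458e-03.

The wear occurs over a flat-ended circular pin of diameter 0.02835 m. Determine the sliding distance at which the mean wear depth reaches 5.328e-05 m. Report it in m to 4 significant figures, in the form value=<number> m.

The intermediates are displayed rounded — the algebra carries full precision — a lone final rounding to four significant digits.
Hardness H = 943.9 HV × 9.807 MPa/HV = 9257 MPa = 9.257e+09 Pa.
Contact area A = π·d²/4 = π·(0.02835 m)²/4 = 6.312e-04 m².
In SI base units: W = 111.7 N, H = 9.257e+09 Pa, K = 2.458e-03.
At the depth limit, V_lim = h_lim·A = 5.328e-05 · 6.312e-04 = 3.363e-08 m³.
Inverting, life L = V_lim·H/(K·W) = 3.363e-08 · 9.257e+09 / (2.458e-03 · 111.7) = 1134 m.

value=1134 m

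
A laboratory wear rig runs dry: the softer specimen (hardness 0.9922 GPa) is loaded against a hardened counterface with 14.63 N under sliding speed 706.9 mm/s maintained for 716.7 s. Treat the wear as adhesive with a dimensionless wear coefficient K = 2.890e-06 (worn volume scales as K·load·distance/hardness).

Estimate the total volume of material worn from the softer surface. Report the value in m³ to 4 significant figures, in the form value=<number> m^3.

All working math carries full precision — intermediates are displayed rounded; a single final rounding to 4 significant digits.
Sliding speed v = 706.9 mm/s = 0.7069 m/s. Distance covered L = v·t = 0.7069 m/s × 716.7 s = 506.6 m.
Hardness H = 0.9922 GPa = 9.922e+08 Pa.
In SI base units: W = 14.63 N, H = 9.922e+08 Pa, K = 2.890e-06.
Archard volume V = K·W·L/H = 2.890e-06 · 14.63 · 506.6 / 9.922e+08 = 2.159e-11 m³.

value=2.159e-11 m^3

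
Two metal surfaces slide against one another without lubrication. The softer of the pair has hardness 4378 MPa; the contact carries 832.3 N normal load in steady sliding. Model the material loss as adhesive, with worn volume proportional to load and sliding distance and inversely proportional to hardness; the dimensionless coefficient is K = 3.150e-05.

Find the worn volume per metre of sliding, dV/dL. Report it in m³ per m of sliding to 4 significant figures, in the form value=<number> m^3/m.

Each operation runs at full precision — displayed values are rounded — a single final rounding to 4 significant digits.
Convert: Hardness H = 4378 MPa = 4.378e+09 Pa.
Restated in SI base units: W = 832.3 N, H = 4.378e+09 Pa, K = 3.150e-05.
Sliding wear rate dV/dL = K·W/H: 3.150e-05 · 832.3 / 4.378e+09 = 5.988e-12 m³/m.

value=5.988e-12 m^3/m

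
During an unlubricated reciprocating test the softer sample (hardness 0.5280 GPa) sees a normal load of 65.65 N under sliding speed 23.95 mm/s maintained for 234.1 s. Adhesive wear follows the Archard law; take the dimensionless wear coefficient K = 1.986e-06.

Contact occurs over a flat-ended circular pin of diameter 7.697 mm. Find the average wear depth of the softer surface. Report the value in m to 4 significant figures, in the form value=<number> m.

Intermediates are printed rounded; the algebra carries exact precision; rounded just once, at four significant digits.
Convert: Sliding speed v = 23.95 mm/s = 0.02395 m/s. Distance covered L = v·t = 0.02395 m/s × 234.1 s = 5.607 m.
Convert: Hardness H = 0.5280 GPa = 5.280e+08 Pa.
Convert: Pin diameter d = 7.697 mm = 0.007697 m. Contact area A = π·d²/4 = π·(0.007697 m)²/4 = 4.653e-05 m².
In SI base units: W = 65.65 N, H = 5.280e+08 Pa, K = 1.986e-06.
Worn volume V = K·W·L/H = 1.986e-06 · 65.65 · 5.607 / 5.280e+08 = 1.384e-12 m³.
Depth of wear h = V/A = 1.384e-12 / 4.653e-05 = 2.975e-08 m.

value=2.975e-08 m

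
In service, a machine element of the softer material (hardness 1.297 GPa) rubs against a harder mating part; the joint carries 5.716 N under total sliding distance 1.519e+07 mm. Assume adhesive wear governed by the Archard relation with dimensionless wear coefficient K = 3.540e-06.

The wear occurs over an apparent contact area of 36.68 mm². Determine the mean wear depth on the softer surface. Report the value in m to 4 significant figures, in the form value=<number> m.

Each operation carries full precision — shown intermediates are rounded. Rounded once at the end: four significant digits.
Sliding distance L = 1.519e+07 mm = 1.519e+04 m.
Hardness H = 1.297 GPa = 1.297e+09 Pa.
Contact area A = 36.68 mm² = 3.668e-05 m².
In SI base units, W = 5.716 N, H = 1.297e+09 Pa, K = 3.540e-06.
The Archard volume V = K·W·L/H = 3.540e-06 · 5.716 · 1.519e+04 / 1.297e+09 = 2.370e-10 m³.
Depth of wear h = V/A = 2.370e-10 / 3.668e-05 = 6.461e-06 m.

value=6.461e-06 m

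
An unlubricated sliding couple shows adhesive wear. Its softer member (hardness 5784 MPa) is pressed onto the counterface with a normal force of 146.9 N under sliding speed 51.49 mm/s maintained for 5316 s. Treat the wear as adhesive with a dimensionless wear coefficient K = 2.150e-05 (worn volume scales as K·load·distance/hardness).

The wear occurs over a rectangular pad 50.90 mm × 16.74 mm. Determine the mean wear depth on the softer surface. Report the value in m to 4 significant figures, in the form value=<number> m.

Every step holds full float precision; printed values are rounded — a single final rounding, at 4 significant digits.
Sliding speed v = 51.49 mm/s = 0.05149 m/s. The distance L = v·t = 0.05149 m/s × 5316 s = 273.7 m.
Hardness H = 5784 MPa = 5.784e+09 Pa.
Pad sides 50.90 mm × 16.74 mm = 0.05090 m × 0.01674 m. Contact area A = 0.05090 m × 0.01674 m = 8.521e-04 m².
In SI base units: W = 146.9 N, H = 5.784e+09 Pa, K = 2.150e-05.
Volume removed: V = K·W·L/H = 2.150e-05 · 146.9 · 273.7 / 5.784e+09 = 1.495e-10 m³.
Depth of wear h = V/A = 1.495e-10 / 8.521e-04 = 1.754e-07 m.

value=1.754e-07 m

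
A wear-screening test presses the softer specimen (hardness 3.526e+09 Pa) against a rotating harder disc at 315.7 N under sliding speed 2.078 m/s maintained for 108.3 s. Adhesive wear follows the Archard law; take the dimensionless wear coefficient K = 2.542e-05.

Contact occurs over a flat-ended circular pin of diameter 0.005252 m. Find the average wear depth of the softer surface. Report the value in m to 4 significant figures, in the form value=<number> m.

The algebra holds full float precision; intermediates appear rounded — one final rounding, at four significant figures.
Convert: Path length L = v·t = 2.078 m/s × 108.3 s = 225.0 m.
Convert: Contact area A = π·d²/4 = π·(0.005252 m)²/4 = 2.166e-05 m².
Collected in SI base units: W = 315.7 N, H = 3.526e+09 Pa, K = 2.542e-05.
Archard relation: V = K·W·L/H = 2.542e-05 · 315.7 · 225.0 / 3.526e+09 = 5.122e-10 m³.
Mean wear depth h = V/A = 5.122e-10 / 2.166e-05 = 2.364e-05 m.

value=2.364e-05 m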